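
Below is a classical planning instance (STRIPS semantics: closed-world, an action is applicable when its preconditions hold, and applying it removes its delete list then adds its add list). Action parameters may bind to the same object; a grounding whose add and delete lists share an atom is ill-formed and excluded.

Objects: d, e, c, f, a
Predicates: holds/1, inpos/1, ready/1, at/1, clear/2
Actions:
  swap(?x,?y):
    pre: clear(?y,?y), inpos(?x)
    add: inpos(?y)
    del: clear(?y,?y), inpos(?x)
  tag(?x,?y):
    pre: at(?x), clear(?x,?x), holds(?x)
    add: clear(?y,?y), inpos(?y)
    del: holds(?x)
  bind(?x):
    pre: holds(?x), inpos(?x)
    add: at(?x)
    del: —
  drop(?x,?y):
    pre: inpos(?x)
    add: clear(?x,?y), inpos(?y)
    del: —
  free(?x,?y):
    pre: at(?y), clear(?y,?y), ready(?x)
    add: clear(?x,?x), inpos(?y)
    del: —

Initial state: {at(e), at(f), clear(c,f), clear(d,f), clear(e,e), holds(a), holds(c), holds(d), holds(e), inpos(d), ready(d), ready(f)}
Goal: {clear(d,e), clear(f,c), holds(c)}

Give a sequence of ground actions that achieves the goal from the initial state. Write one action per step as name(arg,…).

1. tag(e,f)  →  {at(e), at(f), clear(c,f), clear(d,f), clear(e,e), clear(f,f), holds(a), holds(c), holds(d), inpos(d), inpos(f), ready(d), ready(f)}
2. drop(d,e)  →  {at(e), at(f), clear(c,f), clear(d,e), clear(d,f), clear(e,e), clear(f,f), holds(a), holds(c), holds(d), inpos(d), inpos(e), inpos(f), ready(d), ready(f)}
3. drop(f,c)  →  {at(e), at(f), clear(c,f), clear(d,e), clear(d,f), clear(e,e), clear(f,c), clear(f,f), holds(a), holds(c), holds(d), inpos(c), inpos(d), inpos(e), inpos(f), ready(d), ready(f)}

tag(e,f); drop(d,e); drop(f,c)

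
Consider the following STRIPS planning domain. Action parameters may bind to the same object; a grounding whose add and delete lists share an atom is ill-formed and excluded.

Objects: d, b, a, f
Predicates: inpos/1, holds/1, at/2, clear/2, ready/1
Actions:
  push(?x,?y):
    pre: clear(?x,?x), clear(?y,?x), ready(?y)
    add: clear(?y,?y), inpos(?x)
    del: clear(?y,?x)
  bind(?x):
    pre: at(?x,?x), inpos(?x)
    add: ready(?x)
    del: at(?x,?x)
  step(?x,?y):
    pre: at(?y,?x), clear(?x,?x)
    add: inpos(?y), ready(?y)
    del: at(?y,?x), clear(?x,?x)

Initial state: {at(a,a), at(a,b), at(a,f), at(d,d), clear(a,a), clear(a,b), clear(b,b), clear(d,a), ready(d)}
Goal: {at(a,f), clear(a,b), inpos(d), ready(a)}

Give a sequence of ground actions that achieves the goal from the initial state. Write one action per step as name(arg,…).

1. push(a,d)  →  {at(a,a), at(a,b), at(a,f), at(d,d), clear(a,a), clear(a,b), clear(b,b), clear(d,d), inpos(a), ready(d)}
2. bind(a)  →  {at(a,b), at(a,f), at(d,d), clear(a,a), clear(a,b), clear(b,b), clear(d,d), inpos(a), ready(a), ready(d)}
3. step(d,d)  →  {at(a,b), at(a,f), clear(a,a), clear(a,b), clear(b,b), inpos(a), inpos(d), ready(a), ready(d)}

push(a,d); bind(a); step(d,d)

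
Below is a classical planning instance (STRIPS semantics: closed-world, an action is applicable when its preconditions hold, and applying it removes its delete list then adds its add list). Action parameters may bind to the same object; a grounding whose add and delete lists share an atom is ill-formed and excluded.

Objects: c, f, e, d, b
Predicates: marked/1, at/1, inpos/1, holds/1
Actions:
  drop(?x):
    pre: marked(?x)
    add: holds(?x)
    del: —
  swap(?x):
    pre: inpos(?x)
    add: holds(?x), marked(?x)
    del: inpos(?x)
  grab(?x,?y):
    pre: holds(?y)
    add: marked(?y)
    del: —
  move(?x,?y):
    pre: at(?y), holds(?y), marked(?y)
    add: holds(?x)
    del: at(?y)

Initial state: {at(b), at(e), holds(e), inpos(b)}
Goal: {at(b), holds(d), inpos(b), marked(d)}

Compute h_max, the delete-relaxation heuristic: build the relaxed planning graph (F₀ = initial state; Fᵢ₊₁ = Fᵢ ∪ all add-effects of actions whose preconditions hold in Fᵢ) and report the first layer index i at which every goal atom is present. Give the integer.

F0 = init (4 atoms)
F1 = F0 ∪ {holds(b), marked(b), marked(e)}  (7 atoms)
F2 = F1 ∪ {holds(c), holds(d), holds(f)}  (10 atoms)
F3 = F2 ∪ {marked(c), marked(d), marked(f)}  (13 atoms)
goal ⊆ F3  ⇒  h_max = 3

3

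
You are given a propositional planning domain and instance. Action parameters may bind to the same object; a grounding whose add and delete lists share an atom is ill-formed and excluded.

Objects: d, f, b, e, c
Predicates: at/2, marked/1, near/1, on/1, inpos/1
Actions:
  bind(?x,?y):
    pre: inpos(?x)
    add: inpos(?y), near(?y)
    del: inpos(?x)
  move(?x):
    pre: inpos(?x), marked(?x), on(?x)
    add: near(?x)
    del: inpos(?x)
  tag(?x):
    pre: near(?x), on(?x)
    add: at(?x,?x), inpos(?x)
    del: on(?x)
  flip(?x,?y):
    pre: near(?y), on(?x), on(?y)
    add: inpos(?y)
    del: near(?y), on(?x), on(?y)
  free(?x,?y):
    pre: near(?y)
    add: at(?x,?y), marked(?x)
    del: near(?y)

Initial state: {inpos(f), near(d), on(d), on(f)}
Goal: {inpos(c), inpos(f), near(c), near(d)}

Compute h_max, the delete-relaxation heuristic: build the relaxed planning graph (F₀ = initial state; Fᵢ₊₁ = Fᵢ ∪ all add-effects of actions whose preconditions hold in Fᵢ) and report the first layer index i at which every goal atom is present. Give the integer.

1

F0 = init (4 atoms)
F1 = F0 ∪ {at(b,d), at(c,d), at(d,d), at(e,d), at(f,d), inpos(b), inpos(c), inpos(d), inpos(e), marked(b), marked(c), marked(d), marked(e), marked(f), near(b), near(c), near(e)}  (21 atoms)
goal ⊆ F1  ⇒  h_max = 1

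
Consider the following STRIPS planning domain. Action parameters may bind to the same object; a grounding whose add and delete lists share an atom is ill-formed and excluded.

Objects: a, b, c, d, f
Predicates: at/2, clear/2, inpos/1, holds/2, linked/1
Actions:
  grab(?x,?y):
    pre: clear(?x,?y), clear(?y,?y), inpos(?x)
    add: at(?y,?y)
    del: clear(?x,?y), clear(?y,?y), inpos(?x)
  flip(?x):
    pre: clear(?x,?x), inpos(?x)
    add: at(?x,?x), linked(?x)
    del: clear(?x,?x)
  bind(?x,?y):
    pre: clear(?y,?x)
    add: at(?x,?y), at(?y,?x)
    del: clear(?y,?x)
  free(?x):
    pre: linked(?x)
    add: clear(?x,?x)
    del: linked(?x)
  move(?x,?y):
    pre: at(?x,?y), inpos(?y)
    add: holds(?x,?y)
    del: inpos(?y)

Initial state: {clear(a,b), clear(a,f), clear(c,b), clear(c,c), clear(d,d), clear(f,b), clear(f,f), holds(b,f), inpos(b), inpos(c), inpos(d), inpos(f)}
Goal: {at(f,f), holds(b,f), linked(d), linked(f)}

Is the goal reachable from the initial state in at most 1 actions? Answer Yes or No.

1. flip(d)  →  {at(d,d), clear(a,b), clear(a,f), clear(c,b), clear(c,c), clear(f,b), clear(f,f), holds(b,f), inpos(b), inpos(c), inpos(d), inpos(f), linked(d)}
2. flip(f)  →  {at(d,d), at(f,f), clear(a,b), clear(a,f), clear(c,b), clear(c,c), clear(f,b), holds(b,f), inpos(b), inpos(c), inpos(d), inpos(f), linked(d), linked(f)}
optimal plan length = 2; 2 > 1

No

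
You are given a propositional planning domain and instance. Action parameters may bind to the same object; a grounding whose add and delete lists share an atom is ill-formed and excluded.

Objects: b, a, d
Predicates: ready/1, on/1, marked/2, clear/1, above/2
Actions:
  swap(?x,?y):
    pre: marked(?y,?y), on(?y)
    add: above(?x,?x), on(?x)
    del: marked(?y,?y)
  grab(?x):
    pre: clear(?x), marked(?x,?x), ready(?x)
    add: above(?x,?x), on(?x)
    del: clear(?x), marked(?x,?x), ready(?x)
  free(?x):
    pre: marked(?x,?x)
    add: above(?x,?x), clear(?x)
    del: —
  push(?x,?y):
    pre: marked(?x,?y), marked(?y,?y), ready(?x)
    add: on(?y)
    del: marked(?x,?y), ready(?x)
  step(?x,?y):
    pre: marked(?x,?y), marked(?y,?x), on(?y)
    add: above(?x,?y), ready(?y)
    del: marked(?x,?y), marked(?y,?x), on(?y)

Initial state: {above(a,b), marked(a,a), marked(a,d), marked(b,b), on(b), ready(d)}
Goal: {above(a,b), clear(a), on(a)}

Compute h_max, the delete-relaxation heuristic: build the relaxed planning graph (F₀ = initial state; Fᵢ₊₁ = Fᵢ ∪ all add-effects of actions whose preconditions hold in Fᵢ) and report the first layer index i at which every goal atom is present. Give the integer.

1

F0 = init (6 atoms)
F1 = F0 ∪ {above(a,a), above(b,b), above(d,d), clear(a), clear(b), on(a), on(d), ready(b)}  (14 atoms)
goal ⊆ F1  ⇒  h_max = 1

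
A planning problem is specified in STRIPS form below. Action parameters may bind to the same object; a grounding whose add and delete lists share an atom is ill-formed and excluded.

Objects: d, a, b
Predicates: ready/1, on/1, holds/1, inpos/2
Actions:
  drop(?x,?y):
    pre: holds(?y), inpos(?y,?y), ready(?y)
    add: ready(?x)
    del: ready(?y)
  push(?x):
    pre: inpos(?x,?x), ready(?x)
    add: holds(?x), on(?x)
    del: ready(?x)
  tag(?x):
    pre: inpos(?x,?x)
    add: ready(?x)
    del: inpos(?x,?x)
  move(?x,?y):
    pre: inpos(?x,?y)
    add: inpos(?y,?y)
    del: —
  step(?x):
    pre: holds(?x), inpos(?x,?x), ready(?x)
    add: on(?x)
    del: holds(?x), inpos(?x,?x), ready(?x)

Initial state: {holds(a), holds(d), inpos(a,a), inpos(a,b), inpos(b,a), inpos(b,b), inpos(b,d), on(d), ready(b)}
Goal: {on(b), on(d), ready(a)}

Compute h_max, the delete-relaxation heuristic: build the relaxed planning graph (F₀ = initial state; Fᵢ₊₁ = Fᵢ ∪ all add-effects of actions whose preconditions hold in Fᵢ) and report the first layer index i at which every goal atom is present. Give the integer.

F0 = init (9 atoms)
F1 = F0 ∪ {holds(b), inpos(d,d), on(b), ready(a)}  (13 atoms)
goal ⊆ F1  ⇒  h_max = 1

1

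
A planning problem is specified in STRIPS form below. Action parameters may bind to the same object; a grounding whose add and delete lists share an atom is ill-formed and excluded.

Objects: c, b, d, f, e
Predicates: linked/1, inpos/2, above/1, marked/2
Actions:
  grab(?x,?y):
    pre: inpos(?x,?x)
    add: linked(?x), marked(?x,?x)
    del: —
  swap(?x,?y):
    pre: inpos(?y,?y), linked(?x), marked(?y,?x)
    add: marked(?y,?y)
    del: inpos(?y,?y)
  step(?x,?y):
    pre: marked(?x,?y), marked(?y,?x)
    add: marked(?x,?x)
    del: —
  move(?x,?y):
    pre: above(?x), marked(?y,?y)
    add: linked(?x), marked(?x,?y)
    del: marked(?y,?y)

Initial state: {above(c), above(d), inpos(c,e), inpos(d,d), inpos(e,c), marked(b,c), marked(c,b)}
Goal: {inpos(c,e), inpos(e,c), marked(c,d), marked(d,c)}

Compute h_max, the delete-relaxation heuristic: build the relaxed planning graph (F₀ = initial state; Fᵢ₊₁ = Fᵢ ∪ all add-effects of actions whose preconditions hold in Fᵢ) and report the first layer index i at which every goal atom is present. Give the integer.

F0 = init (7 atoms)
F1 = F0 ∪ {linked(d), marked(b,b), marked(c,c), marked(d,d)}  (11 atoms)
F2 = F1 ∪ {linked(c), marked(c,d), marked(d,b), marked(d,c)}  (15 atoms)
goal ⊆ F2  ⇒  h_max = 2

2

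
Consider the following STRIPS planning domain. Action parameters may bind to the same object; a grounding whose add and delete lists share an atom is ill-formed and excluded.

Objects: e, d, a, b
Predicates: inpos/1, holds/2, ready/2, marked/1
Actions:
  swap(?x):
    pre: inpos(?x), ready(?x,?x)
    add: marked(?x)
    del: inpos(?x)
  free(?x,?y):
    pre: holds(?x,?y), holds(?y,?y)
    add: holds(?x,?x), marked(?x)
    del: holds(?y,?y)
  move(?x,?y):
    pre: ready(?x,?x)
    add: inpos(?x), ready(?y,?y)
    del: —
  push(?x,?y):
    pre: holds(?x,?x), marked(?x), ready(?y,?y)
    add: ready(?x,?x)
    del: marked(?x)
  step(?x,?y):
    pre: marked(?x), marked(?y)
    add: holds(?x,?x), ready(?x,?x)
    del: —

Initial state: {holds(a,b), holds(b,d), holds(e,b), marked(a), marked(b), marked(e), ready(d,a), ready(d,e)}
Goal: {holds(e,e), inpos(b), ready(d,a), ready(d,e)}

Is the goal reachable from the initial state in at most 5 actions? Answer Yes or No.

1. step(e,e)  →  {holds(a,b), holds(b,d), holds(e,b), holds(e,e), marked(a), marked(b), marked(e), ready(d,a), ready(d,e), ready(e,e)}
2. move(e,b)  →  {holds(a,b), holds(b,d), holds(e,b), holds(e,e), inpos(e), marked(a), marked(b), marked(e), ready(b,b), ready(d,a), ready(d,e), ready(e,e)}
3. move(b,e)  →  {holds(a,b), holds(b,d), holds(e,b), holds(e,e), inpos(b), inpos(e), marked(a), marked(b), marked(e), ready(b,b), ready(d,a), ready(d,e), ready(e,e)}
optimal plan length = 3; 3 ≤ 5

Yes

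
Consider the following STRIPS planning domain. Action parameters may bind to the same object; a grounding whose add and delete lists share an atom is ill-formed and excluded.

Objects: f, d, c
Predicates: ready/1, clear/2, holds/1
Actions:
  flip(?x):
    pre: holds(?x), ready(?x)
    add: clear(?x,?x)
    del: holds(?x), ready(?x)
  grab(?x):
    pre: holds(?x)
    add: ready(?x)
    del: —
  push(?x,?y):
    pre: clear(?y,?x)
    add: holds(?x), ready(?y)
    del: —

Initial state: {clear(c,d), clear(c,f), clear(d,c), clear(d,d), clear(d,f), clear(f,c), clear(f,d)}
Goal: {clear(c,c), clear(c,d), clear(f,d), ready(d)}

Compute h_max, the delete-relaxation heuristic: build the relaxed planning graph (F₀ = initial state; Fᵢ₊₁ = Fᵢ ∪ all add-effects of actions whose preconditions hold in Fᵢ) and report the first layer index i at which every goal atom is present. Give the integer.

2

F0 = init (7 atoms)
F1 = F0 ∪ {holds(c), holds(d), holds(f), ready(c), ready(d), ready(f)}  (13 atoms)
F2 = F1 ∪ {clear(c,c), clear(f,f)}  (15 atoms)
goal ⊆ F2  ⇒  h_max = 2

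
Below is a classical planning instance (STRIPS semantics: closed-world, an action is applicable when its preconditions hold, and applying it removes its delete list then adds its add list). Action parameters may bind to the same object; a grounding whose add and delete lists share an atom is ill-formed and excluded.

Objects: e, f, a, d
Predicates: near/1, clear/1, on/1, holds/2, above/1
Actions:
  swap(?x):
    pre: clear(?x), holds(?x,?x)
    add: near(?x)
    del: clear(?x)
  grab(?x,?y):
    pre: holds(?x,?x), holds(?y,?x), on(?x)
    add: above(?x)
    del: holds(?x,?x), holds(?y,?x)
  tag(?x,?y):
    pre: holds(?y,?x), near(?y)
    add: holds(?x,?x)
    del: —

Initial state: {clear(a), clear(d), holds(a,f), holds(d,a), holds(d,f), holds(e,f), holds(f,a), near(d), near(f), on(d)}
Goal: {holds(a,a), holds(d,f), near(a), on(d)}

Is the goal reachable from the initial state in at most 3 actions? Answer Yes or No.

1. tag(a,f)  →  {clear(a), clear(d), holds(a,a), holds(a,f), holds(d,a), holds(d,f), holds(e,f), holds(f,a), near(d), near(f), on(d)}
2. swap(a)  →  {clear(d), holds(a,a), holds(a,f), holds(d,a), holds(d,f), holds(e,f), holds(f,a), near(a), near(d), near(f), on(d)}
optimal plan length = 2; 2 ≤ 3

Yes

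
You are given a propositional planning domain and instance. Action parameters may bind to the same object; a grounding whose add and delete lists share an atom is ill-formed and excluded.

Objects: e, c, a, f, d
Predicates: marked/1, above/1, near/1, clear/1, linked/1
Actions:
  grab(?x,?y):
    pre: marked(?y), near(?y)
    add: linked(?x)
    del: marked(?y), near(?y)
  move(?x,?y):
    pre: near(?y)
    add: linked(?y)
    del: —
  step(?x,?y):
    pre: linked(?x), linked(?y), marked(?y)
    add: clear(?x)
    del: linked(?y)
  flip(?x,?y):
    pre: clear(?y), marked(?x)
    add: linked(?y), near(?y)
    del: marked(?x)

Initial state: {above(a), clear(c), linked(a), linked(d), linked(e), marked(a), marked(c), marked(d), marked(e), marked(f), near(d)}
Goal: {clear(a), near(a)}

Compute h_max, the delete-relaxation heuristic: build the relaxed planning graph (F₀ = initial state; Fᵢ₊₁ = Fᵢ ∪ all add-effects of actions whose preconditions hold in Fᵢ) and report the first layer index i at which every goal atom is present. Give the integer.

F0 = init (11 atoms)
F1 = F0 ∪ {clear(a), clear(d), clear(e), linked(c), linked(f), near(c)}  (17 atoms)
F2 = F1 ∪ {clear(f), near(a), near(e)}  (20 atoms)
goal ⊆ F2  ⇒  h_max = 2

2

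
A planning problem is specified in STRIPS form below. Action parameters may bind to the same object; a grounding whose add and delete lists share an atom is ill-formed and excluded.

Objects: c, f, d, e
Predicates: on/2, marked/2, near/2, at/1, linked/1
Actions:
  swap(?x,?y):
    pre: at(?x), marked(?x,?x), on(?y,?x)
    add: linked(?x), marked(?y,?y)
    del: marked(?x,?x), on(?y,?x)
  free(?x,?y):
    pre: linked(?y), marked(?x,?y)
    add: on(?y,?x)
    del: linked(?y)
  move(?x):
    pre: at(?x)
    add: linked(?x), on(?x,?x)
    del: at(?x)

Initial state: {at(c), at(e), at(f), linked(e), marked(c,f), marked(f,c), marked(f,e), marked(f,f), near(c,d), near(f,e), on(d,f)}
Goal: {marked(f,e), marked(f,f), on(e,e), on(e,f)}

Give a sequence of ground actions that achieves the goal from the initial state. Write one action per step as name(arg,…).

1. free(f,e)  →  {at(c), at(e), at(f), marked(c,f), marked(f,c), marked(f,e), marked(f,f), near(c,d), near(f,e), on(d,f), on(e,f)}
2. move(e)  →  {at(c), at(f), linked(e), marked(c,f), marked(f,c), marked(f,e), marked(f,f), near(c,d), near(f,e), on(d,f), on(e,e), on(e,f)}

free(f,e); move(e)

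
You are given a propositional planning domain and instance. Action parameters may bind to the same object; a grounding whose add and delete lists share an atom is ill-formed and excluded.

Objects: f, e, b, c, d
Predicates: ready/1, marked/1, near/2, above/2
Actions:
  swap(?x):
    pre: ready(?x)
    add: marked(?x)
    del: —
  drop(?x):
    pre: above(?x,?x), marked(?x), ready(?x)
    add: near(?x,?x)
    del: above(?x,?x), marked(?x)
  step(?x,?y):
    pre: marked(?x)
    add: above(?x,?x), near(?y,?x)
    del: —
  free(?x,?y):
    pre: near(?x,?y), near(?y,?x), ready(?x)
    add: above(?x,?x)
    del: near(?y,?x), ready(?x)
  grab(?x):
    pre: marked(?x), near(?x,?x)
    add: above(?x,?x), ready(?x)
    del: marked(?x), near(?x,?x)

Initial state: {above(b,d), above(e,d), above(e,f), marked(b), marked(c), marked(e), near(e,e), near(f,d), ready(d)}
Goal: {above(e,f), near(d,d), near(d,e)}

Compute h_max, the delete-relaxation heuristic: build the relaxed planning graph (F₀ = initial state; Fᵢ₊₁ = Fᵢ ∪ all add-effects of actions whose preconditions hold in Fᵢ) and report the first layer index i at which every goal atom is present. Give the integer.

2

F0 = init (9 atoms)
F1 = F0 ∪ {above(b,b), above(c,c), above(e,e), marked(d), near(b,b), near(b,c), near(b,e), near(c,b), near(c,c), near(c,e), near(d,b), near(d,c), near(d,e), near(e,b), near(e,c), near(f,b), near(f,c), near(f,e), ready(e)}  (28 atoms)
F2 = F1 ∪ {above(d,d), near(b,d), near(c,d), near(d,d), near(e,d), ready(b), ready(c)}  (35 atoms)
goal ⊆ F2  ⇒  h_max = 2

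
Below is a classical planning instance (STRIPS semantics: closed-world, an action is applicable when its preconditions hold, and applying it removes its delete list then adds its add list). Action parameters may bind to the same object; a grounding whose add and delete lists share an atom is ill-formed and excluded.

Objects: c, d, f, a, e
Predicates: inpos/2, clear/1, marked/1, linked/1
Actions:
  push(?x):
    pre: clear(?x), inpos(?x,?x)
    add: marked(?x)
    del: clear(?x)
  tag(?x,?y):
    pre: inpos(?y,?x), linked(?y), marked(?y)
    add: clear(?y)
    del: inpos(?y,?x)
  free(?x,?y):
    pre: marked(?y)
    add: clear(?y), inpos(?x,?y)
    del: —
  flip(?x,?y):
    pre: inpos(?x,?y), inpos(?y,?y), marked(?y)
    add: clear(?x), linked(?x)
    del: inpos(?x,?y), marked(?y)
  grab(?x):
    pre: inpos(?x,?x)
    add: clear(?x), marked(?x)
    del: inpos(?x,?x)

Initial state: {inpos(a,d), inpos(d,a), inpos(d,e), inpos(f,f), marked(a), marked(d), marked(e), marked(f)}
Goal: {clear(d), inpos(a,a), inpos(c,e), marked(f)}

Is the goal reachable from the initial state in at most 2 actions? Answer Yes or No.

No

1. free(c,d)  →  {clear(d), inpos(a,d), inpos(c,d), inpos(d,a), inpos(d,e), inpos(f,f), marked(a), marked(d), marked(e), marked(f)}
2. free(c,e)  →  {clear(d), clear(e), inpos(a,d), inpos(c,d), inpos(c,e), inpos(d,a), inpos(d,e), inpos(f,f), marked(a), marked(d), marked(e), marked(f)}
3. free(a,a)  →  {clear(a), clear(d), clear(e), inpos(a,a), inpos(a,d), inpos(c,d), inpos(c,e), inpos(d,a), inpos(d,e), inpos(f,f), marked(a), marked(d), marked(e), marked(f)}
optimal plan length = 3; 3 > 2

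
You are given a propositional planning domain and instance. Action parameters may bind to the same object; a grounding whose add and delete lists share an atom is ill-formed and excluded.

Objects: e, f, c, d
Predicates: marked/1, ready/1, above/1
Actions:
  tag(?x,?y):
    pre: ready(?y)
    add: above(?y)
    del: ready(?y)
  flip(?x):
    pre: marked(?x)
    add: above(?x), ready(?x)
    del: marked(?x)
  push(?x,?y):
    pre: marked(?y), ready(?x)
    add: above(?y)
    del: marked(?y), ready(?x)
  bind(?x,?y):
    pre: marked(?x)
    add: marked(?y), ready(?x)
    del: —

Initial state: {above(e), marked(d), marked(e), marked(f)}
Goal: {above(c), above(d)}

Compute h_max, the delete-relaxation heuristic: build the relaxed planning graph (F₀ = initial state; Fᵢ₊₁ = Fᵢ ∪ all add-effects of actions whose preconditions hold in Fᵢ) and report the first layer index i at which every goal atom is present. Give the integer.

F0 = init (4 atoms)
F1 = F0 ∪ {above(d), above(f), marked(c), ready(d), ready(e), ready(f)}  (10 atoms)
F2 = F1 ∪ {above(c), ready(c)}  (12 atoms)
goal ⊆ F2  ⇒  h_max = 2

2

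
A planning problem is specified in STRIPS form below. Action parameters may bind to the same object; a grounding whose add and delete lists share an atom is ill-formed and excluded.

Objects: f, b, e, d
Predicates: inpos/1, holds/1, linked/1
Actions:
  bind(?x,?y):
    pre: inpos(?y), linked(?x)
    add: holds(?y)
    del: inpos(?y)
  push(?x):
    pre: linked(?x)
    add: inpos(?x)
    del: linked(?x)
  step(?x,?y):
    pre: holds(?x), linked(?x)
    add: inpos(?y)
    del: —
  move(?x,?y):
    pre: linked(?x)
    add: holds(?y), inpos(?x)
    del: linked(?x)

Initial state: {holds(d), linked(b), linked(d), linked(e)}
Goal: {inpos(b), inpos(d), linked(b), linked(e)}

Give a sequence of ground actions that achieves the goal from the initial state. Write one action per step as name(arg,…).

step(d,b); push(d)

1. step(d,b)  →  {holds(d), inpos(b), linked(b), linked(d), linked(e)}
2. push(d)  →  {holds(d), inpos(b), inpos(d), linked(b), linked(e)}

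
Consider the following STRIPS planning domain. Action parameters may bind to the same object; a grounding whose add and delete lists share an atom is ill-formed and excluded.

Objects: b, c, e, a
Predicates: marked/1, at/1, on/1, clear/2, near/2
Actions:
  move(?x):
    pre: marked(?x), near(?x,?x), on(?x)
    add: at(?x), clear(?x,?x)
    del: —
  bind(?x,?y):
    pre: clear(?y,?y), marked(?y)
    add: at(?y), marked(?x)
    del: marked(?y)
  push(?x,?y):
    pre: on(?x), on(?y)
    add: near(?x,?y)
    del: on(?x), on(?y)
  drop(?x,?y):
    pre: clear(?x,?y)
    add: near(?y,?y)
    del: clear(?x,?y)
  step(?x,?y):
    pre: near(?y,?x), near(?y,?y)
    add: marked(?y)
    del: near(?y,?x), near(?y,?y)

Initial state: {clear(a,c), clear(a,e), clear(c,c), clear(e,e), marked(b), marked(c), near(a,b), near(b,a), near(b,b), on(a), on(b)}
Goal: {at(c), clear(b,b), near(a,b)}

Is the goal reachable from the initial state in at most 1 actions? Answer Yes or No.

1. move(b)  →  {at(b), clear(a,c), clear(a,e), clear(b,b), clear(c,c), clear(e,e), marked(b), marked(c), near(a,b), near(b,a), near(b,b), on(a), on(b)}
2. bind(b,c)  →  {at(b), at(c), clear(a,c), clear(a,e), clear(b,b), clear(c,c), clear(e,e), marked(b), near(a,b), near(b,a), near(b,b), on(a), on(b)}
optimal plan length = 2; 2 > 1

No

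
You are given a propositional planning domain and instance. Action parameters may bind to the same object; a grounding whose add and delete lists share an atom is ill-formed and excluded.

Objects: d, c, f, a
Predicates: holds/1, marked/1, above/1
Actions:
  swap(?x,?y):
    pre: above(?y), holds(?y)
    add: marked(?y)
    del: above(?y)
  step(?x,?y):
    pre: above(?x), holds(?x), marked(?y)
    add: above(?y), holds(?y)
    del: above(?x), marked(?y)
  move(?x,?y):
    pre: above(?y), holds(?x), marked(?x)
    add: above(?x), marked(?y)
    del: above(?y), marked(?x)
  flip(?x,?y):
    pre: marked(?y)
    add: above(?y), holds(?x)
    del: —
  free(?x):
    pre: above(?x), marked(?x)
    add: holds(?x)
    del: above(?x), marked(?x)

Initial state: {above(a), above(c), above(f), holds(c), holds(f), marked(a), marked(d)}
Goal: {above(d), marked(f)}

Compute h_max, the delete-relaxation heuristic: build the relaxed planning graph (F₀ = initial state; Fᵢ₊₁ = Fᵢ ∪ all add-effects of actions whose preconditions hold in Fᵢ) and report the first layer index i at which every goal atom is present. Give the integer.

F0 = init (7 atoms)
F1 = F0 ∪ {above(d), holds(a), holds(d), marked(c), marked(f)}  (12 atoms)
goal ⊆ F1  ⇒  h_max = 1

1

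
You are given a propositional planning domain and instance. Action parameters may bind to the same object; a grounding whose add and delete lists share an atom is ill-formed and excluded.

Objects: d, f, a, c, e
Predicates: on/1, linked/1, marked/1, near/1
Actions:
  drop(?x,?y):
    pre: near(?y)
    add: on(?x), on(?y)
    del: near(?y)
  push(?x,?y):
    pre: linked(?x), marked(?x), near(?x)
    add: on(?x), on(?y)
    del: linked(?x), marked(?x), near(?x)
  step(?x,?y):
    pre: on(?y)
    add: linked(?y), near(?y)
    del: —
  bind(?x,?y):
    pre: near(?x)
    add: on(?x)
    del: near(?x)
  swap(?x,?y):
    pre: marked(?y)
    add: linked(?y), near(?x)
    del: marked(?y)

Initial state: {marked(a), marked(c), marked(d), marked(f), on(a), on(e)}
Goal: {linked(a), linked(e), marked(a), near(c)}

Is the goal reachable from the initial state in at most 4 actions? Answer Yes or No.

Yes

1. step(d,a)  →  {linked(a), marked(a), marked(c), marked(d), marked(f), near(a), on(a), on(e)}
2. step(d,e)  →  {linked(a), linked(e), marked(a), marked(c), marked(d), marked(f), near(a), near(e), on(a), on(e)}
3. swap(c,d)  →  {linked(a), linked(d), linked(e), marked(a), marked(c), marked(f), near(a), near(c), near(e), on(a), on(e)}
optimal plan length = 3; 3 ≤ 4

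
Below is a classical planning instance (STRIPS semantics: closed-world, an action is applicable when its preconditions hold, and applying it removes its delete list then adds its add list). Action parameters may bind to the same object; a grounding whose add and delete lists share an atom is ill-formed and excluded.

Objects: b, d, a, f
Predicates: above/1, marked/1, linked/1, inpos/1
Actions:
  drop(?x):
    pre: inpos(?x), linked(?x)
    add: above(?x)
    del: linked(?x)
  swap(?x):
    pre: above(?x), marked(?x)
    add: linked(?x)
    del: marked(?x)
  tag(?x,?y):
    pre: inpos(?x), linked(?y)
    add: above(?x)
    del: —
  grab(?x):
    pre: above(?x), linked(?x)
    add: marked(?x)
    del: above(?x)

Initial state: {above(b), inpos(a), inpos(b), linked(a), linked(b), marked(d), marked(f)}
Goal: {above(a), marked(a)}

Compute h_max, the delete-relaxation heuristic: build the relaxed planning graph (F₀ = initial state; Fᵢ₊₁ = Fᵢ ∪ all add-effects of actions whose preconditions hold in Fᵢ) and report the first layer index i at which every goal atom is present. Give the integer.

F0 = init (7 atoms)
F1 = F0 ∪ {above(a), marked(b)}  (9 atoms)
F2 = F1 ∪ {marked(a)}  (10 atoms)
goal ⊆ F2  ⇒  h_max = 2

2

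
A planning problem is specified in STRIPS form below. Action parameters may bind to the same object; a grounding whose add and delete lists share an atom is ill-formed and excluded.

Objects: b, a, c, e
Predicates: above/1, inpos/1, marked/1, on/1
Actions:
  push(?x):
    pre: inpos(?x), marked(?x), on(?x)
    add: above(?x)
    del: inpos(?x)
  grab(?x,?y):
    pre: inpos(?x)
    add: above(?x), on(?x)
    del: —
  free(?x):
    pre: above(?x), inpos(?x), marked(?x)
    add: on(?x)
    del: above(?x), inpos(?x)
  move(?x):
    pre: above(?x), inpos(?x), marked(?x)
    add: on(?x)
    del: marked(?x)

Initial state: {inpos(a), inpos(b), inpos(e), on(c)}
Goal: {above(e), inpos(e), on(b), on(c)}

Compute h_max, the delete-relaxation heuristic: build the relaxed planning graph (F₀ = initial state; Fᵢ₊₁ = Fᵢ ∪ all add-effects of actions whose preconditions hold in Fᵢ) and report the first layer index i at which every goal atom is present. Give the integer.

1

F0 = init (4 atoms)
F1 = F0 ∪ {above(a), above(b), above(e), on(a), on(b), on(e)}  (10 atoms)
goal ⊆ F1  ⇒  h_max = 1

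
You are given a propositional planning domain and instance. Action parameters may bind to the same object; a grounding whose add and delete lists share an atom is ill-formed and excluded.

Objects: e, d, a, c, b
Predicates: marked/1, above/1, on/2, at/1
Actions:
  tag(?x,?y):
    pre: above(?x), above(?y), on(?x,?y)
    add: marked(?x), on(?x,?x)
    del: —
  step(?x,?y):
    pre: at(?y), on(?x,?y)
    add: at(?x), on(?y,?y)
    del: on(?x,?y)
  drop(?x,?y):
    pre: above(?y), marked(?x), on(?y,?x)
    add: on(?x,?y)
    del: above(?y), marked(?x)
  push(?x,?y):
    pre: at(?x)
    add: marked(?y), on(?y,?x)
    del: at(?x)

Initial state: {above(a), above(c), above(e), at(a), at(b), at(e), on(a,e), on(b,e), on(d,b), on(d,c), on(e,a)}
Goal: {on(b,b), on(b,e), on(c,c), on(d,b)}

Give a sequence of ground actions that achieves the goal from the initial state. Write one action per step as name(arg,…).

push(e,c); tag(c,e); push(b,b)

1. push(e,c)  →  {above(a), above(c), above(e), at(a), at(b), marked(c), on(a,e), on(b,e), on(c,e), on(d,b), on(d,c), on(e,a)}
2. tag(c,e)  →  {above(a), above(c), above(e), at(a), at(b), marked(c), on(a,e), on(b,e), on(c,c), on(c,e), on(d,b), on(d,c), on(e,a)}
3. push(b,b)  →  {above(a), above(c), above(e), at(a), marked(b), marked(c), on(a,e), on(b,b), on(b,e), on(c,c), on(c,e), on(d,b), on(d,c), on(e,a)}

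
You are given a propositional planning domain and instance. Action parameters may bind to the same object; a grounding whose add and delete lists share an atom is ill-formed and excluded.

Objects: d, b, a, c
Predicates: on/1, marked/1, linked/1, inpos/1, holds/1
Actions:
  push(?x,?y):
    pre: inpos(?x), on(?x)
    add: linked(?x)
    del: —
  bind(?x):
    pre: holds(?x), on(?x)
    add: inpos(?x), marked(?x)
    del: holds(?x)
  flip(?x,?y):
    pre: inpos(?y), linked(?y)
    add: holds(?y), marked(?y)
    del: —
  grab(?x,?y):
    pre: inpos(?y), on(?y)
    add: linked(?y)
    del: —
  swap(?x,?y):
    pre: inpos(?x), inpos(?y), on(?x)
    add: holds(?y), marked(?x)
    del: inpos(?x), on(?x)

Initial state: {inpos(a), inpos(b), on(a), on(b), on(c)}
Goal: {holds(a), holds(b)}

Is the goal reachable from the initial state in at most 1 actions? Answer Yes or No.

1. swap(b,b)  →  {holds(b), inpos(a), marked(b), on(a), on(c)}
2. swap(a,a)  →  {holds(a), holds(b), marked(a), marked(b), on(c)}
optimal plan length = 2; 2 > 1

No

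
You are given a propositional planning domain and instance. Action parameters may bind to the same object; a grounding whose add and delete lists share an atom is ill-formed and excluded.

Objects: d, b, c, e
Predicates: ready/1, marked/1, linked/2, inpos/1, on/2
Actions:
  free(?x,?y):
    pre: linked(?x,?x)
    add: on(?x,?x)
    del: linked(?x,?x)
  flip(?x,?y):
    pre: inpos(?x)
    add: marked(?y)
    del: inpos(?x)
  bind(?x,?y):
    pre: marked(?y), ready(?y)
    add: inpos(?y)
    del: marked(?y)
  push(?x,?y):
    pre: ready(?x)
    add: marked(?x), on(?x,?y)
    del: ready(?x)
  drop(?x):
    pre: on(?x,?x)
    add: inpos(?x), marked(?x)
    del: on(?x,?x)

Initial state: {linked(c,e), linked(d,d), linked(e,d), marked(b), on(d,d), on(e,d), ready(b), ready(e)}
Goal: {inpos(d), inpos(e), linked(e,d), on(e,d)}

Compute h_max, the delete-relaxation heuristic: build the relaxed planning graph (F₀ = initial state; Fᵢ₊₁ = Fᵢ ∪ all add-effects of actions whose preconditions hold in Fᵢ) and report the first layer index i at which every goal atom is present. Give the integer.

F0 = init (8 atoms)
F1 = F0 ∪ {inpos(b), inpos(d), marked(d), marked(e), on(b,b), on(b,c), on(b,d), on(b,e), on(e,b), on(e,c), on(e,e)}  (19 atoms)
F2 = F1 ∪ {inpos(e), marked(c)}  (21 atoms)
goal ⊆ F2  ⇒  h_max = 2

2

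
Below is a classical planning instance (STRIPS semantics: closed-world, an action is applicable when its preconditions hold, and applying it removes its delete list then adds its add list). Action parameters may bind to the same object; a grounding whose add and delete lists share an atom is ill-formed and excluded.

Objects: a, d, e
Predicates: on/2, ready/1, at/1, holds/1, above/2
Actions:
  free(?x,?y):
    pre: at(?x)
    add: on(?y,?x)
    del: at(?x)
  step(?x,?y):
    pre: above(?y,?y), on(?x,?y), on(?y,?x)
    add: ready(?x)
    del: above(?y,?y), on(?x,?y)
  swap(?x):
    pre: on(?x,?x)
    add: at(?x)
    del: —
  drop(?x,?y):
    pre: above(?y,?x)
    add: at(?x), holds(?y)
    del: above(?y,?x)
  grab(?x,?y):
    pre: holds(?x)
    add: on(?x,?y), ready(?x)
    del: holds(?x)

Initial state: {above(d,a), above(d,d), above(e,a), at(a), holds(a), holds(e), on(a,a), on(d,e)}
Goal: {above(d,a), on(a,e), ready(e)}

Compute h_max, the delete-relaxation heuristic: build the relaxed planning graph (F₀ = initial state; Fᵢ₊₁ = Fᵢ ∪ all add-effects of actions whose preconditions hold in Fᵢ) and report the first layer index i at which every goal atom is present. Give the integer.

F0 = init (8 atoms)
F1 = F0 ∪ {at(d), holds(d), on(a,d), on(a,e), on(d,a), on(e,a), on(e,d), on(e,e), ready(a), ready(e)}  (18 atoms)
goal ⊆ F1  ⇒  h_max = 1

1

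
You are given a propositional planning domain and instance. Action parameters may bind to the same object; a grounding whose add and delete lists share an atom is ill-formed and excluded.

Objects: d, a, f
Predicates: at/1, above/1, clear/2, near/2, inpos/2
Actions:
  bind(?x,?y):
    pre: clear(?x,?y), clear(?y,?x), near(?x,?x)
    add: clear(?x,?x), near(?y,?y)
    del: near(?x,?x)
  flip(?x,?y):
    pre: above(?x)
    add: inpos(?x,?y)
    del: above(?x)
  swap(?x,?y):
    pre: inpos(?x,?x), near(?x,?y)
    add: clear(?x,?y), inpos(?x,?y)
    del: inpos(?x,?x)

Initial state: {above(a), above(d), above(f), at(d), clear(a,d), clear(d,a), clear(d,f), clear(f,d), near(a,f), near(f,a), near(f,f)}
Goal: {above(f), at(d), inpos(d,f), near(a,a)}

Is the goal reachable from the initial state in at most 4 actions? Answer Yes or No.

1. bind(f,d)  →  {above(a), above(d), above(f), at(d), clear(a,d), clear(d,a), clear(d,f), clear(f,d), clear(f,f), near(a,f), near(d,d), near(f,a)}
2. bind(d,a)  →  {above(a), above(d), above(f), at(d), clear(a,d), clear(d,a), clear(d,d), clear(d,f), clear(f,d), clear(f,f), near(a,a), near(a,f), near(f,a)}
3. flip(d,f)  →  {above(a), above(f), at(d), clear(a,d), clear(d,a), clear(d,d), clear(d,f), clear(f,d), clear(f,f), inpos(d,f), near(a,a), near(a,f), near(f,a)}
optimal plan length = 3; 3 ≤ 4

Yes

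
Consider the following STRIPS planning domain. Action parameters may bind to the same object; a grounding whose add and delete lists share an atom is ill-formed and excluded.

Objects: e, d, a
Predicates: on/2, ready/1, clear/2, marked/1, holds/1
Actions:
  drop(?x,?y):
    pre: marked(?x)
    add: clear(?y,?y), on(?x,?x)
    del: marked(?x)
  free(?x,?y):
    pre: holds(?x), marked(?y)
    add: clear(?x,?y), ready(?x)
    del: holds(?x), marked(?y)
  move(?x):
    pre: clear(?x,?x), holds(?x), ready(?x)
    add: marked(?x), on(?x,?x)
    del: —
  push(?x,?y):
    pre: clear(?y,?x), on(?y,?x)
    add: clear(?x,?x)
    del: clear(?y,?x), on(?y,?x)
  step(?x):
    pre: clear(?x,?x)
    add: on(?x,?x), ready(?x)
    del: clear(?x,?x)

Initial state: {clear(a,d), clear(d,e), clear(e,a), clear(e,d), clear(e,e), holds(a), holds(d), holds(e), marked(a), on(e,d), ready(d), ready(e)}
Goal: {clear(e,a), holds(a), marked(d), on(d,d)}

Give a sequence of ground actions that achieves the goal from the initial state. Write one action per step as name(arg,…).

1. drop(a,d)  →  {clear(a,d), clear(d,d), clear(d,e), clear(e,a), clear(e,d), clear(e,e), holds(a), holds(d), holds(e), on(a,a), on(e,d), ready(d), ready(e)}
2. move(d)  →  {clear(a,d), clear(d,d), clear(d,e), clear(e,a), clear(e,d), clear(e,e), holds(a), holds(d), holds(e), marked(d), on(a,a), on(d,d), on(e,d), ready(d), ready(e)}

drop(a,d); move(d)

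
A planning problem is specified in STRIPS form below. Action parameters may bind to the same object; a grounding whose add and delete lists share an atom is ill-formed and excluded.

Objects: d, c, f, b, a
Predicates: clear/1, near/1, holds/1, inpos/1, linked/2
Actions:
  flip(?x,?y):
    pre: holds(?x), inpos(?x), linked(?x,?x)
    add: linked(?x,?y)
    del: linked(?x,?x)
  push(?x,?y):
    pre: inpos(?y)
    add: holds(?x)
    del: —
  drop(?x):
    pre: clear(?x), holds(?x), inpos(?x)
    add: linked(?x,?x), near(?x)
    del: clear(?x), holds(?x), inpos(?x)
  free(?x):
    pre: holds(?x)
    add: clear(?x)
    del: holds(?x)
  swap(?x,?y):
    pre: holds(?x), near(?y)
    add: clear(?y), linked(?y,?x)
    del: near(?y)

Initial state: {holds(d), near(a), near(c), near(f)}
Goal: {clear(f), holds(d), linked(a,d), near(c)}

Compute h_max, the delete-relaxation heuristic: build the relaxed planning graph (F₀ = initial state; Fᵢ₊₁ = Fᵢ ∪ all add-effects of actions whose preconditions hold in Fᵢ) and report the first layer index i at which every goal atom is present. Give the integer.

F0 = init (4 atoms)
F1 = F0 ∪ {clear(a), clear(c), clear(d), clear(f), linked(a,d), linked(c,d), linked(f,d)}  (11 atoms)
goal ⊆ F1  ⇒  h_max = 1

1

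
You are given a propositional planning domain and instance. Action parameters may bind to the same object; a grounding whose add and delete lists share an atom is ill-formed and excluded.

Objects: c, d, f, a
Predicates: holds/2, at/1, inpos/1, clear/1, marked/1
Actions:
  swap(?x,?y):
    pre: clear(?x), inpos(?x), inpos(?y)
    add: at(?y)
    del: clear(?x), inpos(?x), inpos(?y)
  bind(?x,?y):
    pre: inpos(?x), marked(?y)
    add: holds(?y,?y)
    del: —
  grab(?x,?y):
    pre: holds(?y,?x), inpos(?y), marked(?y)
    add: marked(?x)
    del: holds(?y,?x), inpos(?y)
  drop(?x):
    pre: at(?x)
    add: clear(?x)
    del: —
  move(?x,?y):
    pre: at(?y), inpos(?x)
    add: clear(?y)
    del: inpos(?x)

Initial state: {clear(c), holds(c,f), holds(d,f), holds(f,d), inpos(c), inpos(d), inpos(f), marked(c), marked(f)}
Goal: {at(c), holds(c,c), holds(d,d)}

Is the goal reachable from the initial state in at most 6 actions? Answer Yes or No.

Yes

1. swap(c,c)  →  {at(c), holds(c,f), holds(d,f), holds(f,d), inpos(d), inpos(f), marked(c), marked(f)}
2. bind(d,c)  →  {at(c), holds(c,c), holds(c,f), holds(d,f), holds(f,d), inpos(d), inpos(f), marked(c), marked(f)}
3. grab(d,f)  →  {at(c), holds(c,c), holds(c,f), holds(d,f), inpos(d), marked(c), marked(d), marked(f)}
4. bind(d,d)  →  {at(c), holds(c,c), holds(c,f), holds(d,d), holds(d,f), inpos(d), marked(c), marked(d), marked(f)}
optimal plan length = 4; 4 ≤ 6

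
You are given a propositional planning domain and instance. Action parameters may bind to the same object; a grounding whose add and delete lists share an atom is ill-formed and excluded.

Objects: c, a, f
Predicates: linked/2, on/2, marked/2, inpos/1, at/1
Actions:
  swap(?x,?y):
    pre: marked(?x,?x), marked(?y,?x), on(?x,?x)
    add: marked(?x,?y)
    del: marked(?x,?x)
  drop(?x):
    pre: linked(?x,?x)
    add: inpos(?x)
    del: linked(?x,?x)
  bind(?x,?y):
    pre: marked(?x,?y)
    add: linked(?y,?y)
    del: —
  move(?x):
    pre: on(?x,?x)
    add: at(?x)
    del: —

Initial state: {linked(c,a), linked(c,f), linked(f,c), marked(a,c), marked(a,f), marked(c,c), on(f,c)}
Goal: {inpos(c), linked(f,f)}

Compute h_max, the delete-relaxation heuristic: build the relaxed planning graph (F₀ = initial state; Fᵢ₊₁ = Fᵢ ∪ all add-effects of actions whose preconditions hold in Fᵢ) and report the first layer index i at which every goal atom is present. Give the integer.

2

F0 = init (7 atoms)
F1 = F0 ∪ {linked(c,c), linked(f,f)}  (9 atoms)
F2 = F1 ∪ {inpos(c), inpos(f)}  (11 atoms)
goal ⊆ F2  ⇒  h_max = 2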